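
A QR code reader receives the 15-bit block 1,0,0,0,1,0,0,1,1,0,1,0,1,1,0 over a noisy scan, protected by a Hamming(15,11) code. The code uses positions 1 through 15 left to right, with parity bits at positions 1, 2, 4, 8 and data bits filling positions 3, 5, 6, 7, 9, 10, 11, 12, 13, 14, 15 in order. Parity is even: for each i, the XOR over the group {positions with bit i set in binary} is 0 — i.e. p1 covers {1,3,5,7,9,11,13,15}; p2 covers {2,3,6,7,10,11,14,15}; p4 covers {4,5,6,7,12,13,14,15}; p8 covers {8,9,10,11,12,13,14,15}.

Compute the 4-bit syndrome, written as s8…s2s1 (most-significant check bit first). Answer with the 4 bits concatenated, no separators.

s1 (pos 1,3,5,7,9,11,13,15): 1⊕0⊕1⊕0⊕1⊕1⊕1⊕0 = 1
s2 (pos 2,3,6,7,10,11,14,15): 0⊕0⊕0⊕0⊕0⊕1⊕1⊕0 = 0
s4 (pos 4,5,6,7,12,13,14,15): 0⊕1⊕0⊕0⊕0⊕1⊕1⊕0 = 1
s8 (pos 8,9,10,11,12,13,14,15): 1⊕1⊕0⊕1⊕0⊕1⊕1⊕0 = 1
Syndrome s8…s1 = 1101 → error at position 13.

1101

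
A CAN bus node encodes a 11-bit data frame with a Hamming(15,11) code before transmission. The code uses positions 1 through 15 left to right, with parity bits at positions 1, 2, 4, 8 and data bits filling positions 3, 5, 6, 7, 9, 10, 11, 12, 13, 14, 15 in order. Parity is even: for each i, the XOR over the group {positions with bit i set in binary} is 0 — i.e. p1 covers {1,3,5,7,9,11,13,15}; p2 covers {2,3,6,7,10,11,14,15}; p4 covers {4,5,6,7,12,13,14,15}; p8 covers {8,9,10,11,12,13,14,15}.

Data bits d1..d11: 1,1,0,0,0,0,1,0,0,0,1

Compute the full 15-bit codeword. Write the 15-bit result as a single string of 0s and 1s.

Place data at non-parity positions: p1 p2 1 p4 1 0 0 p8 0 0 1 0 0 0 1
p1 (pos 1,3,5,7,9,11,13,15): XOR of data positions = 1⊕1⊕0⊕0⊕1⊕0⊕1 = 0
p2 (pos 2,3,6,7,10,11,14,15): XOR of data positions = 1⊕0⊕0⊕0⊕1⊕0⊕1 = 1
p4 (pos 4,5,6,7,12,13,14,15): XOR of data positions = 1⊕0⊕0⊕0⊕0⊕0⊕1 = 0
p8 (pos 8,9,10,11,12,13,14,15): XOR of data positions = 0⊕0⊕1⊕0⊕0⊕0⊕1 = 0
Codeword: 011010000010001

011010000010001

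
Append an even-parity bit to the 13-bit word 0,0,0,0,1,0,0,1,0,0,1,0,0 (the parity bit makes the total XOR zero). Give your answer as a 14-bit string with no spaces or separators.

00001001001001

XOR of the 13 data bits: 0⊕0⊕0⊕0⊕1⊕0⊕0⊕1⊕0⊕0⊕1⊕0⊕0 = 1
Parity bit = 1 (so all 14 bits XOR to 0).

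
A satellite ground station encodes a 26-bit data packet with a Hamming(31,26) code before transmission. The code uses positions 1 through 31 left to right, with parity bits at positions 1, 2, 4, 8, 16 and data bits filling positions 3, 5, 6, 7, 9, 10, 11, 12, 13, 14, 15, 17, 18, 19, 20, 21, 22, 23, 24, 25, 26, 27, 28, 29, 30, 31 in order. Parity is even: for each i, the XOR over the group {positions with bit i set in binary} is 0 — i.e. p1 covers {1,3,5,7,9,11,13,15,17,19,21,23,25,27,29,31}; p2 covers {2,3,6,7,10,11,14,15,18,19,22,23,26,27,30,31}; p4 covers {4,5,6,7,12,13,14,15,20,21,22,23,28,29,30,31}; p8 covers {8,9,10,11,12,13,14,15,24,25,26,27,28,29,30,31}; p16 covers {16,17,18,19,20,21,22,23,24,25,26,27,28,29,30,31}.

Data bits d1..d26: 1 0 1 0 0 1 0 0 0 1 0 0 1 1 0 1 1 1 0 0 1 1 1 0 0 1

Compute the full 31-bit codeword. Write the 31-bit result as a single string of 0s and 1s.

Place data at non-parity positions: p1 p2 1 p4 0 1 0 p8 0 1 0 0 0 1 0 p16 0 1 1 0 1 1 1 0 0 1 1 1 0 0 1
p1 (pos 1,3,5,7,9,11,13,15,17,19,21,23,25,27,29,31): XOR of data positions = 1⊕0⊕0⊕0⊕0⊕0⊕0⊕0⊕1⊕1⊕1⊕0⊕1⊕0⊕1 = 0
p2 (pos 2,3,6,7,10,11,14,15,18,19,22,23,26,27,30,31): XOR of data positions = 1⊕1⊕0⊕1⊕0⊕1⊕0⊕1⊕1⊕1⊕1⊕1⊕1⊕0⊕1 = 1
p4 (pos 4,5,6,7,12,13,14,15,20,21,22,23,28,29,30,31): XOR of data positions = 0⊕1⊕0⊕0⊕0⊕1⊕0⊕0⊕1⊕1⊕1⊕1⊕0⊕0⊕1 = 1
p8 (pos 8,9,10,11,12,13,14,15,24,25,26,27,28,29,30,31): XOR of data positions = 0⊕1⊕0⊕0⊕0⊕1⊕0⊕0⊕0⊕1⊕1⊕1⊕0⊕0⊕1 = 0
p16 (pos 16,17,18,19,20,21,22,23,24,25,26,27,28,29,30,31): XOR of data positions = 0⊕1⊕1⊕0⊕1⊕1⊕1⊕0⊕0⊕1⊕1⊕1⊕0⊕0⊕1 = 1
Codeword: 0111010001000101011011100111001

0111010001000101011011100111001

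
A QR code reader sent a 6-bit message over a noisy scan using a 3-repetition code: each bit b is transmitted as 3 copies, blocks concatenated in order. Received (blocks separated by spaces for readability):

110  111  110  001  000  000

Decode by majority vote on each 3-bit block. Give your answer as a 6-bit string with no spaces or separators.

Block 1 (110): 2 ones → 1
Block 2 (111): 3 ones → 1
Block 3 (110): 2 ones → 1
Block 4 (001): 1 one → 0
Block 5 (000): 0 ones → 0
Block 6 (000): 0 ones → 0

111000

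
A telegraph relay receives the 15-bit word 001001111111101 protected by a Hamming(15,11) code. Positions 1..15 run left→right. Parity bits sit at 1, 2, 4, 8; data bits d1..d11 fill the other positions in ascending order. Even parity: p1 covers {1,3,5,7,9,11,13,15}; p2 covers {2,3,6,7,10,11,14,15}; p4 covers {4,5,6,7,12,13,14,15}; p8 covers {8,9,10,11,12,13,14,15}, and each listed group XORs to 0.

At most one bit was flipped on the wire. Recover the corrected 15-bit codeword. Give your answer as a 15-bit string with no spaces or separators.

001001111110101

s1 (pos 1,3,5,7,9,11,13,15): 0⊕1⊕0⊕1⊕1⊕1⊕1⊕1 = 0
s2 (pos 2,3,6,7,10,11,14,15): 0⊕1⊕1⊕1⊕1⊕1⊕0⊕1 = 0
s4 (pos 4,5,6,7,12,13,14,15): 0⊕0⊕1⊕1⊕1⊕1⊕0⊕1 = 1
s8 (pos 8,9,10,11,12,13,14,15): 1⊕1⊕1⊕1⊕1⊕1⊕0⊕1 = 1
Syndrome s8…s1 = 1100 → error at position 12.
Flip position 12: 001001111111101 → 001001111110101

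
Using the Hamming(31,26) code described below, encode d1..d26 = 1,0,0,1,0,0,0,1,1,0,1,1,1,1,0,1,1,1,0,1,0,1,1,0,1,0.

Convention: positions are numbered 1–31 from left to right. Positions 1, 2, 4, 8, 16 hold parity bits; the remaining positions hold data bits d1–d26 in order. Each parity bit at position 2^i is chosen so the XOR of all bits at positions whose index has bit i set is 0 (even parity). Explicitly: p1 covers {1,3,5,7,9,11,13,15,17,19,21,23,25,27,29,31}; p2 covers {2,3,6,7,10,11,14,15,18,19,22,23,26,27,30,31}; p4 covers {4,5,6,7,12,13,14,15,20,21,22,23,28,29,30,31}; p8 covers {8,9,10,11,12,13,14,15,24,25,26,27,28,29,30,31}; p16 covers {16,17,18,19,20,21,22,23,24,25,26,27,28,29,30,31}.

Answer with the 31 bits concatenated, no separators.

0111001100011010111011101011010

Place data at non-parity positions: p1 p2 1 p4 0 0 1 p8 0 0 0 1 1 0 1 p16 1 1 1 0 1 1 1 0 1 0 1 1 0 1 0
p1 (pos 1,3,5,7,9,11,13,15,17,19,21,23,25,27,29,31): XOR of data positions = 1⊕0⊕1⊕0⊕0⊕1⊕1⊕1⊕1⊕1⊕1⊕1⊕1⊕0⊕0 = 0
p2 (pos 2,3,6,7,10,11,14,15,18,19,22,23,26,27,30,31): XOR of data positions = 1⊕0⊕1⊕0⊕0⊕0⊕1⊕1⊕1⊕1⊕1⊕0⊕1⊕1⊕0 = 1
p4 (pos 4,5,6,7,12,13,14,15,20,21,22,23,28,29,30,31): XOR of data positions = 0⊕0⊕1⊕1⊕1⊕0⊕1⊕0⊕1⊕1⊕1⊕1⊕0⊕1⊕0 = 1
p8 (pos 8,9,10,11,12,13,14,15,24,25,26,27,28,29,30,31): XOR of data positions = 0⊕0⊕0⊕1⊕1⊕0⊕1⊕0⊕1⊕0⊕1⊕1⊕0⊕1⊕0 = 1
p16 (pos 16,17,18,19,20,21,22,23,24,25,26,27,28,29,30,31): XOR of data positions = 1⊕1⊕1⊕0⊕1⊕1⊕1⊕0⊕1⊕0⊕1⊕1⊕0⊕1⊕0 = 0
Codeword: 0111001100011010111011101011010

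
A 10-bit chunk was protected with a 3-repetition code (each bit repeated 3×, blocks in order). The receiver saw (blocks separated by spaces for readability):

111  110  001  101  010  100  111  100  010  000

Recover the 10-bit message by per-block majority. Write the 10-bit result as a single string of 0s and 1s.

Block 1 (111): 3 ones → 1
Block 2 (110): 2 ones → 1
Block 3 (001): 1 one → 0
Block 4 (101): 2 ones → 1
Block 5 (010): 1 one → 0
Block 6 (100): 1 one → 0
Block 7 (111): 3 ones → 1
Block 8 (100): 1 one → 0
Block 9 (010): 1 one → 0
Block 10 (000): 0 ones → 0

1101001000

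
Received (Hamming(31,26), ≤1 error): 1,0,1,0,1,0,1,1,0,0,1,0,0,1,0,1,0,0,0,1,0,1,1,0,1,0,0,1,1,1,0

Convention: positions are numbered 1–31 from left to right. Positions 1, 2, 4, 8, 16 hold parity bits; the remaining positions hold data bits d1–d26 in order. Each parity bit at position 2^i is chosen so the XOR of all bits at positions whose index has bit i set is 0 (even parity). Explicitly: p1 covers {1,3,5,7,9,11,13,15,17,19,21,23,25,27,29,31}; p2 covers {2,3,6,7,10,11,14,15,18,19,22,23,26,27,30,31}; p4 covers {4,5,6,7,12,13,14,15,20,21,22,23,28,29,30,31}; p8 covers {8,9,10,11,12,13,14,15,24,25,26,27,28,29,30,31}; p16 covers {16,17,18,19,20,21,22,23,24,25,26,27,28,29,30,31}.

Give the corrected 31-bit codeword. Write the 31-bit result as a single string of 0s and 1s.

s1 (pos 1,3,5,7,9,11,13,15,17,19,21,23,25,27,29,31): 1⊕1⊕1⊕1⊕0⊕1⊕0⊕0⊕0⊕0⊕0⊕1⊕1⊕0⊕1⊕0 = 0
s2 (pos 2,3,6,7,10,11,14,15,18,19,22,23,26,27,30,31): 0⊕1⊕0⊕1⊕0⊕1⊕1⊕0⊕0⊕0⊕1⊕1⊕0⊕0⊕1⊕0 = 1
s4 (pos 4,5,6,7,12,13,14,15,20,21,22,23,28,29,30,31): 0⊕1⊕0⊕1⊕0⊕0⊕1⊕0⊕1⊕0⊕1⊕1⊕1⊕1⊕1⊕0 = 1
s8 (pos 8,9,10,11,12,13,14,15,24,25,26,27,28,29,30,31): 1⊕0⊕0⊕1⊕0⊕0⊕1⊕0⊕0⊕1⊕0⊕0⊕1⊕1⊕1⊕0 = 1
s16 (pos 16,17,18,19,20,21,22,23,24,25,26,27,28,29,30,31): 1⊕0⊕0⊕0⊕1⊕0⊕1⊕1⊕0⊕1⊕0⊕0⊕1⊕1⊕1⊕0 = 0
Syndrome s16…s1 = 01110 → error at position 14.
Flip position 14: 1010101100100101000101101001110 → 1010101100100001000101101001110

1010101100100001000101101001110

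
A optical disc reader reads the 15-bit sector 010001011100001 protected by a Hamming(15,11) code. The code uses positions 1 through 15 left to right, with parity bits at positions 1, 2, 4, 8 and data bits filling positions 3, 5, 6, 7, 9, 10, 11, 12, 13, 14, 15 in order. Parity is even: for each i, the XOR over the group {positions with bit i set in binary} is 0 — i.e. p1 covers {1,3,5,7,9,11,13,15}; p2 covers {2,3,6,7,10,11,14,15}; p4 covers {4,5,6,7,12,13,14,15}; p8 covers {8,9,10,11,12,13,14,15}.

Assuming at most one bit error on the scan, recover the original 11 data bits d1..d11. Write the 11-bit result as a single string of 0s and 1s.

s1 (pos 1,3,5,7,9,11,13,15): 0⊕0⊕0⊕0⊕1⊕0⊕0⊕1 = 0
s2 (pos 2,3,6,7,10,11,14,15): 1⊕0⊕1⊕0⊕1⊕0⊕0⊕1 = 0
s4 (pos 4,5,6,7,12,13,14,15): 0⊕0⊕1⊕0⊕0⊕0⊕0⊕1 = 0
s8 (pos 8,9,10,11,12,13,14,15): 1⊕1⊕1⊕0⊕0⊕0⊕0⊕1 = 0
Syndrome s8…s1 = 0000 → no error.
Read data bits from positions 3,5,6,7,9,10,11,12,13,14,15: 00101100001

00101100001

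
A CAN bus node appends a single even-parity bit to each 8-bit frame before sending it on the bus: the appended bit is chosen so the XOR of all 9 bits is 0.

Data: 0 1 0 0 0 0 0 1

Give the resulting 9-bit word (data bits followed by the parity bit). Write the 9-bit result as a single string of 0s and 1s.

010000010

XOR of the 8 data bits: 0⊕1⊕0⊕0⊕0⊕0⊕0⊕1 = 0
Parity bit = 0 (so all 9 bits XOR to 0).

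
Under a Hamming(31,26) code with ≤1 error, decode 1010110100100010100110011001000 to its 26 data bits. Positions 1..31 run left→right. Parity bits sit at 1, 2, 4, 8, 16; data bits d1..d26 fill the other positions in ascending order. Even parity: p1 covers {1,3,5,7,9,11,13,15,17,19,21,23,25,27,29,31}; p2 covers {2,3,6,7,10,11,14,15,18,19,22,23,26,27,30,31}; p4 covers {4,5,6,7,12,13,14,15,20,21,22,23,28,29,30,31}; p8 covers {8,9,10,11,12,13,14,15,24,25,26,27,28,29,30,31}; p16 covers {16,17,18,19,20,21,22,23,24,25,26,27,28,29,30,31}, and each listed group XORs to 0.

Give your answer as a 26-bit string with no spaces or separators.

11100010001100110011001000

s1 (pos 1,3,5,7,9,11,13,15,17,19,21,23,25,27,29,31): 1⊕1⊕1⊕0⊕0⊕1⊕0⊕1⊕1⊕0⊕1⊕0⊕1⊕0⊕0⊕0 = 0
s2 (pos 2,3,6,7,10,11,14,15,18,19,22,23,26,27,30,31): 0⊕1⊕1⊕0⊕0⊕1⊕0⊕1⊕0⊕0⊕0⊕0⊕0⊕0⊕0⊕0 = 0
s4 (pos 4,5,6,7,12,13,14,15,20,21,22,23,28,29,30,31): 0⊕1⊕1⊕0⊕0⊕0⊕0⊕1⊕1⊕1⊕0⊕0⊕1⊕0⊕0⊕0 = 0
s8 (pos 8,9,10,11,12,13,14,15,24,25,26,27,28,29,30,31): 1⊕0⊕0⊕1⊕0⊕0⊕0⊕1⊕1⊕1⊕0⊕0⊕1⊕0⊕0⊕0 = 0
s16 (pos 16,17,18,19,20,21,22,23,24,25,26,27,28,29,30,31): 0⊕1⊕0⊕0⊕1⊕1⊕0⊕0⊕1⊕1⊕0⊕0⊕1⊕0⊕0⊕0 = 0
Syndrome s16…s1 = 00000 → no error.
Read data bits from positions 3,5,6,7,9,10,11,12,13,14,15,17,18,19,20,21,22,23,24,25,26,27,28,29,30,31: 11100010001100110011001000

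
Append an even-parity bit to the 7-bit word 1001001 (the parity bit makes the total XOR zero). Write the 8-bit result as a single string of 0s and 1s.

XOR of the 7 data bits: 1⊕0⊕0⊕1⊕0⊕0⊕1 = 1
Parity bit = 1 (so all 8 bits XOR to 0).

10010011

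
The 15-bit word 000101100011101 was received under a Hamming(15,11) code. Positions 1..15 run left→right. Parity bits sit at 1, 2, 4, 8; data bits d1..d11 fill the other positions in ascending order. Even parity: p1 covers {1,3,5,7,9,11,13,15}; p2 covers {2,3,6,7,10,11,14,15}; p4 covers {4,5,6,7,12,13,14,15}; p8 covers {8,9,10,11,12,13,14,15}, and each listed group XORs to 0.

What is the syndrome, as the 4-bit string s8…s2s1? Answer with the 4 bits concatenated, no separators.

s1 (pos 1,3,5,7,9,11,13,15): 0⊕0⊕0⊕1⊕0⊕1⊕1⊕1 = 0
s2 (pos 2,3,6,7,10,11,14,15): 0⊕0⊕1⊕1⊕0⊕1⊕0⊕1 = 0
s4 (pos 4,5,6,7,12,13,14,15): 1⊕0⊕1⊕1⊕1⊕1⊕0⊕1 = 0
s8 (pos 8,9,10,11,12,13,14,15): 0⊕0⊕0⊕1⊕1⊕1⊕0⊕1 = 0
Syndrome s8…s1 = 0000 → no error.

0000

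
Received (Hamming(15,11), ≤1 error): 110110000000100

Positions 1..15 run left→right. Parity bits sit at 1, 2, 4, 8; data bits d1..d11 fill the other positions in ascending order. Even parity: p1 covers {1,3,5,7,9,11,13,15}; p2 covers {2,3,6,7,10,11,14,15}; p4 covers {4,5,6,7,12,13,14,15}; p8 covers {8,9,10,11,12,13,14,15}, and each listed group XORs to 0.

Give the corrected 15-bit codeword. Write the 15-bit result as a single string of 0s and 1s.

s1 (pos 1,3,5,7,9,11,13,15): 1⊕0⊕1⊕0⊕0⊕0⊕1⊕0 = 1
s2 (pos 2,3,6,7,10,11,14,15): 1⊕0⊕0⊕0⊕0⊕0⊕0⊕0 = 1
s4 (pos 4,5,6,7,12,13,14,15): 1⊕1⊕0⊕0⊕0⊕1⊕0⊕0 = 1
s8 (pos 8,9,10,11,12,13,14,15): 0⊕0⊕0⊕0⊕0⊕1⊕0⊕0 = 1
Syndrome s8…s1 = 1111 → error at position 15.
Flip position 15: 110110000000100 → 110110000000101

110110000000101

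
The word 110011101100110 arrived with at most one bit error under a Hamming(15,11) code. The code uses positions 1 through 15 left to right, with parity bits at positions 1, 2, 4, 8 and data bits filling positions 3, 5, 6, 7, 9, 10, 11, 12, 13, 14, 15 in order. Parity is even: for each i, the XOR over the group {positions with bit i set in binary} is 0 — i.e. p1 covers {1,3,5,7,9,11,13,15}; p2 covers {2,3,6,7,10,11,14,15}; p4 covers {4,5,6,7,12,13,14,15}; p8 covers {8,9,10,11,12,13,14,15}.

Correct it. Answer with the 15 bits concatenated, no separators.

s1 (pos 1,3,5,7,9,11,13,15): 1⊕0⊕1⊕1⊕1⊕0⊕1⊕0 = 1
s2 (pos 2,3,6,7,10,11,14,15): 1⊕0⊕1⊕1⊕1⊕0⊕1⊕0 = 1
s4 (pos 4,5,6,7,12,13,14,15): 0⊕1⊕1⊕1⊕0⊕1⊕1⊕0 = 1
s8 (pos 8,9,10,11,12,13,14,15): 0⊕1⊕1⊕0⊕0⊕1⊕1⊕0 = 0
Syndrome s8…s1 = 0111 → error at position 7.
Flip position 7: 110011101100110 → 110011001100110

110011001100110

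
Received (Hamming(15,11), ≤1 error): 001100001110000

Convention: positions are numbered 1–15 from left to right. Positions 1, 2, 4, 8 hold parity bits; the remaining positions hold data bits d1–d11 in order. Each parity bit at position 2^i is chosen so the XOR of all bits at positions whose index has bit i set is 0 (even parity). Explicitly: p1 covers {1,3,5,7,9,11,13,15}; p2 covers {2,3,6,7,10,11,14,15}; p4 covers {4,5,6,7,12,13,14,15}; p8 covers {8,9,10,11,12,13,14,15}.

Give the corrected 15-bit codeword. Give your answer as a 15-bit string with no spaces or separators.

s1 (pos 1,3,5,7,9,11,13,15): 0⊕1⊕0⊕0⊕1⊕1⊕0⊕0 = 1
s2 (pos 2,3,6,7,10,11,14,15): 0⊕1⊕0⊕0⊕1⊕1⊕0⊕0 = 1
s4 (pos 4,5,6,7,12,13,14,15): 1⊕0⊕0⊕0⊕0⊕0⊕0⊕0 = 1
s8 (pos 8,9,10,11,12,13,14,15): 0⊕1⊕1⊕1⊕0⊕0⊕0⊕0 = 1
Syndrome s8…s1 = 1111 → error at position 15.
Flip position 15: 001100001110000 → 001100001110001

001100001110001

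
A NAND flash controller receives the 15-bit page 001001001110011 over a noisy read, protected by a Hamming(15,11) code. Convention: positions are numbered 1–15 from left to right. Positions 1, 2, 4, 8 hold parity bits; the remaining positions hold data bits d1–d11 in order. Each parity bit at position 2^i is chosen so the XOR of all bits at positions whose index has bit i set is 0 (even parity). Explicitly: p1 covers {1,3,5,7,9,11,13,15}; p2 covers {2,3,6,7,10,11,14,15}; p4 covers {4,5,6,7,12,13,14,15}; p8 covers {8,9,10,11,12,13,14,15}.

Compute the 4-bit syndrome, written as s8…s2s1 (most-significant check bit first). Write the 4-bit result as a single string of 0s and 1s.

s1 (pos 1,3,5,7,9,11,13,15): 0⊕1⊕0⊕0⊕1⊕1⊕0⊕1 = 0
s2 (pos 2,3,6,7,10,11,14,15): 0⊕1⊕1⊕0⊕1⊕1⊕1⊕1 = 0
s4 (pos 4,5,6,7,12,13,14,15): 0⊕0⊕1⊕0⊕0⊕0⊕1⊕1 = 1
s8 (pos 8,9,10,11,12,13,14,15): 0⊕1⊕1⊕1⊕0⊕0⊕1⊕1 = 1
Syndrome s8…s1 = 1100 → error at position 12.

1100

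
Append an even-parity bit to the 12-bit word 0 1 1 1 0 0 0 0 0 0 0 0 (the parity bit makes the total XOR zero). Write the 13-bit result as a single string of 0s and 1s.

XOR of the 12 data bits: 0⊕1⊕1⊕1⊕0⊕0⊕0⊕0⊕0⊕0⊕0⊕0 = 1
Parity bit = 1 (so all 13 bits XOR to 0).

0111000000001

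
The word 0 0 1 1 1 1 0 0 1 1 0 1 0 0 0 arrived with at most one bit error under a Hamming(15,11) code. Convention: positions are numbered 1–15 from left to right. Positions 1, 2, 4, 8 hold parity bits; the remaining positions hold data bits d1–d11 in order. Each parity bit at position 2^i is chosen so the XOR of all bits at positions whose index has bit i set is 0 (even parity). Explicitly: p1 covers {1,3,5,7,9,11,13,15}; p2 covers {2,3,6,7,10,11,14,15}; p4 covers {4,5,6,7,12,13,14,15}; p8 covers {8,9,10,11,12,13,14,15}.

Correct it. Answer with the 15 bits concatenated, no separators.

s1 (pos 1,3,5,7,9,11,13,15): 0⊕1⊕1⊕0⊕1⊕0⊕0⊕0 = 1
s2 (pos 2,3,6,7,10,11,14,15): 0⊕1⊕1⊕0⊕1⊕0⊕0⊕0 = 1
s4 (pos 4,5,6,7,12,13,14,15): 1⊕1⊕1⊕0⊕1⊕0⊕0⊕0 = 0
s8 (pos 8,9,10,11,12,13,14,15): 0⊕1⊕1⊕0⊕1⊕0⊕0⊕0 = 1
Syndrome s8…s1 = 1011 → error at position 11.
Flip position 11: 001111001101000 → 001111001111000

001111001111000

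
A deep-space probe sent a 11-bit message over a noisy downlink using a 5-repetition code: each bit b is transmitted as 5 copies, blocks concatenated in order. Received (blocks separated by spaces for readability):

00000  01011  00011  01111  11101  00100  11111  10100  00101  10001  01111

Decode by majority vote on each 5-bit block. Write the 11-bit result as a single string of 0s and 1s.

01011010001

Block 1 (00000): 0 ones → 0
Block 2 (01011): 3 ones → 1
Block 3 (00011): 2 ones → 0
Block 4 (01111): 4 ones → 1
Block 5 (11101): 4 ones → 1
Block 6 (00100): 1 one → 0
Block 7 (11111): 5 ones → 1
Block 8 (10100): 2 ones → 0
Block 9 (00101): 2 ones → 0
Block 10 (10001): 2 ones → 0
Block 11 (01111): 4 ones → 1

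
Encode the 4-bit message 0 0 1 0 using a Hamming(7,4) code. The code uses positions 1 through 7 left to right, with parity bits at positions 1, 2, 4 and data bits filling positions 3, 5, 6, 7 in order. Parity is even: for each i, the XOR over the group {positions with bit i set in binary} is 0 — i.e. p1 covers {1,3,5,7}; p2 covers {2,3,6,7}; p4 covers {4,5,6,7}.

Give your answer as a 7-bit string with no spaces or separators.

0101010

Place data at non-parity positions: p1 p2 0 p4 0 1 0
p1 (pos 1,3,5,7): XOR of data positions = 0⊕0⊕0 = 0
p2 (pos 2,3,6,7): XOR of data positions = 0⊕1⊕0 = 1
p4 (pos 4,5,6,7): XOR of data positions = 0⊕1⊕0 = 1
Codeword: 0101010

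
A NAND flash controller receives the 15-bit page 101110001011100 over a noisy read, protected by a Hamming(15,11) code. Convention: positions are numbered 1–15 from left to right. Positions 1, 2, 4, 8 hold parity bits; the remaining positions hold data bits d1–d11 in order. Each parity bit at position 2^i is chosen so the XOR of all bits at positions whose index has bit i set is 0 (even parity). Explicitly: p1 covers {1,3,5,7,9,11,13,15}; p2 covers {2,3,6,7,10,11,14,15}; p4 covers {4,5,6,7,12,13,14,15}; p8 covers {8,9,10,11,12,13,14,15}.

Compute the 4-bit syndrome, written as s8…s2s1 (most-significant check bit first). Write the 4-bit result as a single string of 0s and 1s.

0000

s1 (pos 1,3,5,7,9,11,13,15): 1⊕1⊕1⊕0⊕1⊕1⊕1⊕0 = 0
s2 (pos 2,3,6,7,10,11,14,15): 0⊕1⊕0⊕0⊕0⊕1⊕0⊕0 = 0
s4 (pos 4,5,6,7,12,13,14,15): 1⊕1⊕0⊕0⊕1⊕1⊕0⊕0 = 0
s8 (pos 8,9,10,11,12,13,14,15): 0⊕1⊕0⊕1⊕1⊕1⊕0⊕0 = 0
Syndrome s8…s1 = 0000 → no error.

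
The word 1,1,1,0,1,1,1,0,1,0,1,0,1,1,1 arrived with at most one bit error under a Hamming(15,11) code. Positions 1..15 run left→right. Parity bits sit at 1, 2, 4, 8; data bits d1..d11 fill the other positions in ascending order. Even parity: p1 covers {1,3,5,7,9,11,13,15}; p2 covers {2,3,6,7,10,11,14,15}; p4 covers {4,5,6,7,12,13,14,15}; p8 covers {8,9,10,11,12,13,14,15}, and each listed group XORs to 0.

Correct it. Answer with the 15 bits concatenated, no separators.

111011101110111

s1 (pos 1,3,5,7,9,11,13,15): 1⊕1⊕1⊕1⊕1⊕1⊕1⊕1 = 0
s2 (pos 2,3,6,7,10,11,14,15): 1⊕1⊕1⊕1⊕0⊕1⊕1⊕1 = 1
s4 (pos 4,5,6,7,12,13,14,15): 0⊕1⊕1⊕1⊕0⊕1⊕1⊕1 = 0
s8 (pos 8,9,10,11,12,13,14,15): 0⊕1⊕0⊕1⊕0⊕1⊕1⊕1 = 1
Syndrome s8…s1 = 1010 → error at position 10.
Flip position 10: 111011101010111 → 111011101110111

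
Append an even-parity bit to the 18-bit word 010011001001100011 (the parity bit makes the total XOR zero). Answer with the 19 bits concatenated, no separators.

XOR of the 18 data bits: 0⊕1⊕0⊕0⊕1⊕1⊕0⊕0⊕1⊕0⊕0⊕1⊕1⊕0⊕0⊕0⊕1⊕1 = 0
Parity bit = 0 (so all 19 bits XOR to 0).

0100110010011000110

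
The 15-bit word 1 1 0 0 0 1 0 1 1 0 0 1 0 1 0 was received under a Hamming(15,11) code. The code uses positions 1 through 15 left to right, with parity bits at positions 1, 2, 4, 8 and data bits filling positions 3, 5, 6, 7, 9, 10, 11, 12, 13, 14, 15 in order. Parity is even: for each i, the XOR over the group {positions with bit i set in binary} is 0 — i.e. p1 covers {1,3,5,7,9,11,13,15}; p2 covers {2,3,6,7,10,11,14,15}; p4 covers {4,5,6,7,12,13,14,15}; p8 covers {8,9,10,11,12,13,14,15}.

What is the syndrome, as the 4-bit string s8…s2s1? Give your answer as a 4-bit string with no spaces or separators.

s1 (pos 1,3,5,7,9,11,13,15): 1⊕0⊕0⊕0⊕1⊕0⊕0⊕0 = 0
s2 (pos 2,3,6,7,10,11,14,15): 1⊕0⊕1⊕0⊕0⊕0⊕1⊕0 = 1
s4 (pos 4,5,6,7,12,13,14,15): 0⊕0⊕1⊕0⊕1⊕0⊕1⊕0 = 1
s8 (pos 8,9,10,11,12,13,14,15): 1⊕1⊕0⊕0⊕1⊕0⊕1⊕0 = 0
Syndrome s8…s1 = 0110 → error at position 6.

0110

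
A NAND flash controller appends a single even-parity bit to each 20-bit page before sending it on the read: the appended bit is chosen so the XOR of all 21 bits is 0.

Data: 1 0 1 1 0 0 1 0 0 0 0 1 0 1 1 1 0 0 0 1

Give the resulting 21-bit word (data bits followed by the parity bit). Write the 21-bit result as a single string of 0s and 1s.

XOR of the 20 data bits: 1⊕0⊕1⊕1⊕0⊕0⊕1⊕0⊕0⊕0⊕0⊕1⊕0⊕1⊕1⊕1⊕0⊕0⊕0⊕1 = 1
Parity bit = 1 (so all 21 bits XOR to 0).

101100100001011100011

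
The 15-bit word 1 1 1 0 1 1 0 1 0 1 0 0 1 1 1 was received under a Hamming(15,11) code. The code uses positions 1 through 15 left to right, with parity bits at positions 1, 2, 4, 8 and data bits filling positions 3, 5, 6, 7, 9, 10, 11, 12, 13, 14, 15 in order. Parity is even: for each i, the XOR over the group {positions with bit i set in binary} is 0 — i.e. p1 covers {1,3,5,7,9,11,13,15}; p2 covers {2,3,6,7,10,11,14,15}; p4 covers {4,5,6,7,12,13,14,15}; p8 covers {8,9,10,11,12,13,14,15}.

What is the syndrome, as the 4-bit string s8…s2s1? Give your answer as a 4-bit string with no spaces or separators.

s1 (pos 1,3,5,7,9,11,13,15): 1⊕1⊕1⊕0⊕0⊕0⊕1⊕1 = 1
s2 (pos 2,3,6,7,10,11,14,15): 1⊕1⊕1⊕0⊕1⊕0⊕1⊕1 = 0
s4 (pos 4,5,6,7,12,13,14,15): 0⊕1⊕1⊕0⊕0⊕1⊕1⊕1 = 1
s8 (pos 8,9,10,11,12,13,14,15): 1⊕0⊕1⊕0⊕0⊕1⊕1⊕1 = 1
Syndrome s8…s1 = 1101 → error at position 13.

1101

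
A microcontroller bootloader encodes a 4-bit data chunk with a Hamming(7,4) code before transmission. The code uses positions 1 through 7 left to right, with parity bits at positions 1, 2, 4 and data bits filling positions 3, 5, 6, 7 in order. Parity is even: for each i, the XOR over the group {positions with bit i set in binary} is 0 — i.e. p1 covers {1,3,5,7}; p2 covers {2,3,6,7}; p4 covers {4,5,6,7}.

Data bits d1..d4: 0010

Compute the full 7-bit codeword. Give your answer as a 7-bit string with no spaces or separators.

Place data at non-parity positions: p1 p2 0 p4 0 1 0
p1 (pos 1,3,5,7): XOR of data positions = 0⊕0⊕0 = 0
p2 (pos 2,3,6,7): XOR of data positions = 0⊕1⊕0 = 1
p4 (pos 4,5,6,7): XOR of data positions = 0⊕1⊕0 = 1
Codeword: 0101010

0101010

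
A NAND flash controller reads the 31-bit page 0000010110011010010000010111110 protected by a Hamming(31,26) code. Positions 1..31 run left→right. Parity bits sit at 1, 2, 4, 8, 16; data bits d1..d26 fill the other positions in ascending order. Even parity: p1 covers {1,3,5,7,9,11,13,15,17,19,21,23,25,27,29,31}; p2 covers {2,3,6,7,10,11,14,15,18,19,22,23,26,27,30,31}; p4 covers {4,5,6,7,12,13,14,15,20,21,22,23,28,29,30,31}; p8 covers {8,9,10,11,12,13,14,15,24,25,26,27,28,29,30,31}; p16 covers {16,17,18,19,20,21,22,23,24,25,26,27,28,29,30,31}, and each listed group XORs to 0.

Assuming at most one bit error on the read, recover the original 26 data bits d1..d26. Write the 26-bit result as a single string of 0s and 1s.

00101001101010000010111010

s1 (pos 1,3,5,7,9,11,13,15,17,19,21,23,25,27,29,31): 0⊕0⊕0⊕0⊕1⊕0⊕1⊕1⊕0⊕0⊕0⊕0⊕0⊕1⊕1⊕0 = 1
s2 (pos 2,3,6,7,10,11,14,15,18,19,22,23,26,27,30,31): 0⊕0⊕1⊕0⊕0⊕0⊕0⊕1⊕1⊕0⊕0⊕0⊕1⊕1⊕1⊕0 = 0
s4 (pos 4,5,6,7,12,13,14,15,20,21,22,23,28,29,30,31): 0⊕0⊕1⊕0⊕1⊕1⊕0⊕1⊕0⊕0⊕0⊕0⊕1⊕1⊕1⊕0 = 1
s8 (pos 8,9,10,11,12,13,14,15,24,25,26,27,28,29,30,31): 1⊕1⊕0⊕0⊕1⊕1⊕0⊕1⊕1⊕0⊕1⊕1⊕1⊕1⊕1⊕0 = 1
s16 (pos 16,17,18,19,20,21,22,23,24,25,26,27,28,29,30,31): 0⊕0⊕1⊕0⊕0⊕0⊕0⊕0⊕1⊕0⊕1⊕1⊕1⊕1⊕1⊕0 = 1
Syndrome s16…s1 = 11101 → error at position 29.
Flip position 29: 0000010110011010010000010111110 → 0000010110011010010000010111010
Read data bits from positions 3,5,6,7,9,10,11,12,13,14,15,17,18,19,20,21,22,23,24,25,26,27,28,29,30,31: 00101001101010000010111010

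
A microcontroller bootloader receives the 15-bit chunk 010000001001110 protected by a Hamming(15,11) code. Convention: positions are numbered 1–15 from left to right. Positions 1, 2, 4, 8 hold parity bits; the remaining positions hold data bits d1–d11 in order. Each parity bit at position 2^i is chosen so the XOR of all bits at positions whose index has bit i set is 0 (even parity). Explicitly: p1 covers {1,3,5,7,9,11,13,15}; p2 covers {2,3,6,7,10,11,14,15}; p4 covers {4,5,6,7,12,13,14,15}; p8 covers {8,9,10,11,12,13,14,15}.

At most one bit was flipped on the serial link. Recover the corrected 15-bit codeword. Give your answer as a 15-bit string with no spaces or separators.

010100001001110

s1 (pos 1,3,5,7,9,11,13,15): 0⊕0⊕0⊕0⊕1⊕0⊕1⊕0 = 0
s2 (pos 2,3,6,7,10,11,14,15): 1⊕0⊕0⊕0⊕0⊕0⊕1⊕0 = 0
s4 (pos 4,5,6,7,12,13,14,15): 0⊕0⊕0⊕0⊕1⊕1⊕1⊕0 = 1
s8 (pos 8,9,10,11,12,13,14,15): 0⊕1⊕0⊕0⊕1⊕1⊕1⊕0 = 0
Syndrome s8…s1 = 0100 → error at position 4.
Flip position 4: 010000001001110 → 010100001001110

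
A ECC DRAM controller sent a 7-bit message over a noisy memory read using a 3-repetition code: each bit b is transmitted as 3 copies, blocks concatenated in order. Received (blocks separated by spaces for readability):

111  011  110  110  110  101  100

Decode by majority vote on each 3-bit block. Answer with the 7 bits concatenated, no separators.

Block 1 (111): 3 ones → 1
Block 2 (011): 2 ones → 1
Block 3 (110): 2 ones → 1
Block 4 (110): 2 ones → 1
Block 5 (110): 2 ones → 1
Block 6 (101): 2 ones → 1
Block 7 (100): 1 one → 0

1111110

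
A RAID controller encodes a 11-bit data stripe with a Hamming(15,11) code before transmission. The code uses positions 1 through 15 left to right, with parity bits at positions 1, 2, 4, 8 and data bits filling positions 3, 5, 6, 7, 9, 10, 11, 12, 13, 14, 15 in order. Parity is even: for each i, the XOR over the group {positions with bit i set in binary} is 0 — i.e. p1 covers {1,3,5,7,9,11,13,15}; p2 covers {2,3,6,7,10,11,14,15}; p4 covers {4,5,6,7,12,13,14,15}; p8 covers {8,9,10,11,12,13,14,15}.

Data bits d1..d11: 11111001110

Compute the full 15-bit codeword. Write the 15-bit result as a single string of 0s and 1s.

Place data at non-parity positions: p1 p2 1 p4 1 1 1 p8 1 0 0 1 1 1 0
p1 (pos 1,3,5,7,9,11,13,15): XOR of data positions = 1⊕1⊕1⊕1⊕0⊕1⊕0 = 1
p2 (pos 2,3,6,7,10,11,14,15): XOR of data positions = 1⊕1⊕1⊕0⊕0⊕1⊕0 = 0
p4 (pos 4,5,6,7,12,13,14,15): XOR of data positions = 1⊕1⊕1⊕1⊕1⊕1⊕0 = 0
p8 (pos 8,9,10,11,12,13,14,15): XOR of data positions = 1⊕0⊕0⊕1⊕1⊕1⊕0 = 0
Codeword: 101011101001110

101011101001110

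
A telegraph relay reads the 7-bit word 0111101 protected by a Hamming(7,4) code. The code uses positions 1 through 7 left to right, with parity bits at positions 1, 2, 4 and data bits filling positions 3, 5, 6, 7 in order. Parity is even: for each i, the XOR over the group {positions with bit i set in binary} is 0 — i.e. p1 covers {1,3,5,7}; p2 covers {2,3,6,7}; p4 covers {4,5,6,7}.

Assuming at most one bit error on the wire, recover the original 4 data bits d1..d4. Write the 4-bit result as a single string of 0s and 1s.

1100

s1 (pos 1,3,5,7): 0⊕1⊕1⊕1 = 1
s2 (pos 2,3,6,7): 1⊕1⊕0⊕1 = 1
s4 (pos 4,5,6,7): 1⊕1⊕0⊕1 = 1
Syndrome s4…s1 = 111 → error at position 7.
Flip position 7: 0111101 → 0111100
Read data bits from positions 3,5,6,7: 1100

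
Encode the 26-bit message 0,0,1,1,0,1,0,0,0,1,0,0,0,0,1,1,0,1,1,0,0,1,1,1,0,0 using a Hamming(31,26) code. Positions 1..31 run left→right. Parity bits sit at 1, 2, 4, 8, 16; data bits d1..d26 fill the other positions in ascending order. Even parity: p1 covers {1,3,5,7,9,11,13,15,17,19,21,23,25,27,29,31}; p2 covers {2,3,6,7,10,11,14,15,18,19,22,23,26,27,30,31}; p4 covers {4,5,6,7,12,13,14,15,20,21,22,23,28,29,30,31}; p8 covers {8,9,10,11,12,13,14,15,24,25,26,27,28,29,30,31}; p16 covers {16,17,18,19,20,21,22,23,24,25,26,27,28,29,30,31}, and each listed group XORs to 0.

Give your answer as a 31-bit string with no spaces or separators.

1000011001000101000110110011100

Place data at non-parity positions: p1 p2 0 p4 0 1 1 p8 0 1 0 0 0 1 0 p16 0 0 0 1 1 0 1 1 0 0 1 1 1 0 0
p1 (pos 1,3,5,7,9,11,13,15,17,19,21,23,25,27,29,31): XOR of data positions = 0⊕0⊕1⊕0⊕0⊕0⊕0⊕0⊕0⊕1⊕1⊕0⊕1⊕1⊕0 = 1
p2 (pos 2,3,6,7,10,11,14,15,18,19,22,23,26,27,30,31): XOR of data positions = 0⊕1⊕1⊕1⊕0⊕1⊕0⊕0⊕0⊕0⊕1⊕0⊕1⊕0⊕0 = 0
p4 (pos 4,5,6,7,12,13,14,15,20,21,22,23,28,29,30,31): XOR of data positions = 0⊕1⊕1⊕0⊕0⊕1⊕0⊕1⊕1⊕0⊕1⊕1⊕1⊕0⊕0 = 0
p8 (pos 8,9,10,11,12,13,14,15,24,25,26,27,28,29,30,31): XOR of data positions = 0⊕1⊕0⊕0⊕0⊕1⊕0⊕1⊕0⊕0⊕1⊕1⊕1⊕0⊕0 = 0
p16 (pos 16,17,18,19,20,21,22,23,24,25,26,27,28,29,30,31): XOR of data positions = 0⊕0⊕0⊕1⊕1⊕0⊕1⊕1⊕0⊕0⊕1⊕1⊕1⊕0⊕0 = 1
Codeword: 1000011001000101000110110011100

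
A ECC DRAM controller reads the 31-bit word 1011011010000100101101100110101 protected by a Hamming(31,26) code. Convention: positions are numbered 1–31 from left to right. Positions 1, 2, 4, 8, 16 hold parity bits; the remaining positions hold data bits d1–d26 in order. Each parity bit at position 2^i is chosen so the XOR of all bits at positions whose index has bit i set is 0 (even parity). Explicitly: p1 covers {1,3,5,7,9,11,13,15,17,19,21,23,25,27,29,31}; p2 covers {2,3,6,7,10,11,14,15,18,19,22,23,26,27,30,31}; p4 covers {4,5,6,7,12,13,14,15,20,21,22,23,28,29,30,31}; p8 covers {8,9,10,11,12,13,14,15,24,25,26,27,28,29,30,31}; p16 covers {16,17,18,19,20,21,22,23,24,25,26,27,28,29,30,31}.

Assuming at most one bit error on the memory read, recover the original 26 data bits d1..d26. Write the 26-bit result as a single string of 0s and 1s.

10111000010101001100110101

s1 (pos 1,3,5,7,9,11,13,15,17,19,21,23,25,27,29,31): 1⊕1⊕0⊕1⊕1⊕0⊕0⊕0⊕1⊕1⊕0⊕1⊕0⊕1⊕1⊕1 = 0
s2 (pos 2,3,6,7,10,11,14,15,18,19,22,23,26,27,30,31): 0⊕1⊕1⊕1⊕0⊕0⊕1⊕0⊕0⊕1⊕1⊕1⊕1⊕1⊕0⊕1 = 0
s4 (pos 4,5,6,7,12,13,14,15,20,21,22,23,28,29,30,31): 1⊕0⊕1⊕1⊕0⊕0⊕1⊕0⊕1⊕0⊕1⊕1⊕0⊕1⊕0⊕1 = 1
s8 (pos 8,9,10,11,12,13,14,15,24,25,26,27,28,29,30,31): 0⊕1⊕0⊕0⊕0⊕0⊕1⊕0⊕0⊕0⊕1⊕1⊕0⊕1⊕0⊕1 = 0
s16 (pos 16,17,18,19,20,21,22,23,24,25,26,27,28,29,30,31): 0⊕1⊕0⊕1⊕1⊕0⊕1⊕1⊕0⊕0⊕1⊕1⊕0⊕1⊕0⊕1 = 1
Syndrome s16…s1 = 10100 → error at position 20.
Flip position 20: 1011011010000100101101100110101 → 1011011010000100101001100110101
Read data bits from positions 3,5,6,7,9,10,11,12,13,14,15,17,18,19,20,21,22,23,24,25,26,27,28,29,30,31: 10111000010101001100110101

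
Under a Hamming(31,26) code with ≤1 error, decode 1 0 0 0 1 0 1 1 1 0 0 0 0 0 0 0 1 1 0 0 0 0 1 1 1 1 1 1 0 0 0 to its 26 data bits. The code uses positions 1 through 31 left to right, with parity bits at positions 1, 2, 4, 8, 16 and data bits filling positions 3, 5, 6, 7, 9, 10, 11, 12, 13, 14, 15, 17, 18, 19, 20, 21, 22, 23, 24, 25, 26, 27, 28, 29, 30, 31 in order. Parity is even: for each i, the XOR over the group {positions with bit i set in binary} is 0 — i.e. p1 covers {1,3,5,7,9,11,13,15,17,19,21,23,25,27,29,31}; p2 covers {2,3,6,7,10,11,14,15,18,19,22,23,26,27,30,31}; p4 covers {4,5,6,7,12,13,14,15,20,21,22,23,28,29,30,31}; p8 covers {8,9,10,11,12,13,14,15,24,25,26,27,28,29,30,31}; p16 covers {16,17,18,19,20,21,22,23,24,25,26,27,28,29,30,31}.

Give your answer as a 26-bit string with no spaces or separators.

s1 (pos 1,3,5,7,9,11,13,15,17,19,21,23,25,27,29,31): 1⊕0⊕1⊕1⊕1⊕0⊕0⊕0⊕1⊕0⊕0⊕1⊕1⊕1⊕0⊕0 = 0
s2 (pos 2,3,6,7,10,11,14,15,18,19,22,23,26,27,30,31): 0⊕0⊕0⊕1⊕0⊕0⊕0⊕0⊕1⊕0⊕0⊕1⊕1⊕1⊕0⊕0 = 1
s4 (pos 4,5,6,7,12,13,14,15,20,21,22,23,28,29,30,31): 0⊕1⊕0⊕1⊕0⊕0⊕0⊕0⊕0⊕0⊕0⊕1⊕1⊕0⊕0⊕0 = 0
s8 (pos 8,9,10,11,12,13,14,15,24,25,26,27,28,29,30,31): 1⊕1⊕0⊕0⊕0⊕0⊕0⊕0⊕1⊕1⊕1⊕1⊕1⊕0⊕0⊕0 = 1
s16 (pos 16,17,18,19,20,21,22,23,24,25,26,27,28,29,30,31): 0⊕1⊕1⊕0⊕0⊕0⊕0⊕1⊕1⊕1⊕1⊕1⊕1⊕0⊕0⊕0 = 0
Syndrome s16…s1 = 01010 → error at position 10.
Flip position 10: 1000101110000000110000111111000 → 1000101111000000110000111111000
Read data bits from positions 3,5,6,7,9,10,11,12,13,14,15,17,18,19,20,21,22,23,24,25,26,27,28,29,30,31: 01011100000110000111111000

01011100000110000111111000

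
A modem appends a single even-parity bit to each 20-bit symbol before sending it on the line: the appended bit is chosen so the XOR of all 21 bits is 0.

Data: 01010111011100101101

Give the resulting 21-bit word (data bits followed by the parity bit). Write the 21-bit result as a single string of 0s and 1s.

XOR of the 20 data bits: 0⊕1⊕0⊕1⊕0⊕1⊕1⊕1⊕0⊕1⊕1⊕1⊕0⊕0⊕1⊕0⊕1⊕1⊕0⊕1 = 0
Parity bit = 0 (so all 21 bits XOR to 0).

010101110111001011010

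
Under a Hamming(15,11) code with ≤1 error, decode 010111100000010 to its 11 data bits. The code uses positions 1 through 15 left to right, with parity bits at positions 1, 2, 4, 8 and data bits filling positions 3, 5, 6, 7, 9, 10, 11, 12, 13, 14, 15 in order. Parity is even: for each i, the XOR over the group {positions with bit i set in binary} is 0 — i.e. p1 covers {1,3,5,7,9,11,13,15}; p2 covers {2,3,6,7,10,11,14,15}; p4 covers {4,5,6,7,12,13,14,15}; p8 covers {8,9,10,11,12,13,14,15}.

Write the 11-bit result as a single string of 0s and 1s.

01110001010

s1 (pos 1,3,5,7,9,11,13,15): 0⊕0⊕1⊕1⊕0⊕0⊕0⊕0 = 0
s2 (pos 2,3,6,7,10,11,14,15): 1⊕0⊕1⊕1⊕0⊕0⊕1⊕0 = 0
s4 (pos 4,5,6,7,12,13,14,15): 1⊕1⊕1⊕1⊕0⊕0⊕1⊕0 = 1
s8 (pos 8,9,10,11,12,13,14,15): 0⊕0⊕0⊕0⊕0⊕0⊕1⊕0 = 1
Syndrome s8…s1 = 1100 → error at position 12.
Flip position 12: 010111100000010 → 010111100001010
Read data bits from positions 3,5,6,7,9,10,11,12,13,14,15: 01110001010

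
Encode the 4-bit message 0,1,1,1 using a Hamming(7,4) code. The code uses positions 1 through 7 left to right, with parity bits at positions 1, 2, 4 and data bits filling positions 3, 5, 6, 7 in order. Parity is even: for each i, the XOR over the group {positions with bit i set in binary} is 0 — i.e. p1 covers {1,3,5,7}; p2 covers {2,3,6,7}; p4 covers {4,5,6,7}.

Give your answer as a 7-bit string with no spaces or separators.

0001111

Place data at non-parity positions: p1 p2 0 p4 1 1 1
p1 (pos 1,3,5,7): XOR of data positions = 0⊕1⊕1 = 0
p2 (pos 2,3,6,7): XOR of data positions = 0⊕1⊕1 = 0
p4 (pos 4,5,6,7): XOR of data positions = 1⊕1⊕1 = 1
Codeword: 0001111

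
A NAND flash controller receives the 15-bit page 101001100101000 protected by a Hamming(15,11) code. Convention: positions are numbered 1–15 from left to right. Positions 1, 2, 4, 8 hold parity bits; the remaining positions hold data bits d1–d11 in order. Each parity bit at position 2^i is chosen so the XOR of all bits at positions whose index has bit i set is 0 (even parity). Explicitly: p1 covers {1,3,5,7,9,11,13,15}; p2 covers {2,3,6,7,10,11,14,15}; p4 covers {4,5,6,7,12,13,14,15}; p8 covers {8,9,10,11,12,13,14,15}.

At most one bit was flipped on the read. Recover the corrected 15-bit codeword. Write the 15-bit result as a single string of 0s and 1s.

101011100101000

s1 (pos 1,3,5,7,9,11,13,15): 1⊕1⊕0⊕1⊕0⊕0⊕0⊕0 = 1
s2 (pos 2,3,6,7,10,11,14,15): 0⊕1⊕1⊕1⊕1⊕0⊕0⊕0 = 0
s4 (pos 4,5,6,7,12,13,14,15): 0⊕0⊕1⊕1⊕1⊕0⊕0⊕0 = 1
s8 (pos 8,9,10,11,12,13,14,15): 0⊕0⊕1⊕0⊕1⊕0⊕0⊕0 = 0
Syndrome s8…s1 = 0101 → error at position 5.
Flip position 5: 101001100101000 → 101011100101000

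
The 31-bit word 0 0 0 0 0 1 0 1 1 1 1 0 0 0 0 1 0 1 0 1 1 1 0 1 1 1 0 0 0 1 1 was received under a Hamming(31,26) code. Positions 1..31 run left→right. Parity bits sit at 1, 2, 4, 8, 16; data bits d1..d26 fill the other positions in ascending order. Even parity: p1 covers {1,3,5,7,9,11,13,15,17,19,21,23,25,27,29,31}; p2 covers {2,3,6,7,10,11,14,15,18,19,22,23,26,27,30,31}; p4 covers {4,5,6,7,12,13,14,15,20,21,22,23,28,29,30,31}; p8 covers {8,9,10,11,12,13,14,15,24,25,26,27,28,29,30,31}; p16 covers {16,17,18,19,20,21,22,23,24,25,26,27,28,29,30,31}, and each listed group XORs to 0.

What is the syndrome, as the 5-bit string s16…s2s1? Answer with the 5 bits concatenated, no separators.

s1 (pos 1,3,5,7,9,11,13,15,17,19,21,23,25,27,29,31): 0⊕0⊕0⊕0⊕1⊕1⊕0⊕0⊕0⊕0⊕1⊕0⊕1⊕0⊕0⊕1 = 1
s2 (pos 2,3,6,7,10,11,14,15,18,19,22,23,26,27,30,31): 0⊕0⊕1⊕0⊕1⊕1⊕0⊕0⊕1⊕0⊕1⊕0⊕1⊕0⊕1⊕1 = 0
s4 (pos 4,5,6,7,12,13,14,15,20,21,22,23,28,29,30,31): 0⊕0⊕1⊕0⊕0⊕0⊕0⊕0⊕1⊕1⊕1⊕0⊕0⊕0⊕1⊕1 = 0
s8 (pos 8,9,10,11,12,13,14,15,24,25,26,27,28,29,30,31): 1⊕1⊕1⊕1⊕0⊕0⊕0⊕0⊕1⊕1⊕1⊕0⊕0⊕0⊕1⊕1 = 1
s16 (pos 16,17,18,19,20,21,22,23,24,25,26,27,28,29,30,31): 1⊕0⊕1⊕0⊕1⊕1⊕1⊕0⊕1⊕1⊕1⊕0⊕0⊕0⊕1⊕1 = 0
Syndrome s16…s1 = 01001 → error at position 9.

01001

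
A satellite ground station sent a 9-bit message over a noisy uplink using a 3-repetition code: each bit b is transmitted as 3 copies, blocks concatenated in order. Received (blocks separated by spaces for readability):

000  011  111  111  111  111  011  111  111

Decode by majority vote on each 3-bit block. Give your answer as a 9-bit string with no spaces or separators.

Block 1 (000): 0 ones → 0
Block 2 (011): 2 ones → 1
Block 3 (111): 3 ones → 1
Block 4 (111): 3 ones → 1
Block 5 (111): 3 ones → 1
Block 6 (111): 3 ones → 1
Block 7 (011): 2 ones → 1
Block 8 (111): 3 ones → 1
Block 9 (111): 3 ones → 1

011111111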